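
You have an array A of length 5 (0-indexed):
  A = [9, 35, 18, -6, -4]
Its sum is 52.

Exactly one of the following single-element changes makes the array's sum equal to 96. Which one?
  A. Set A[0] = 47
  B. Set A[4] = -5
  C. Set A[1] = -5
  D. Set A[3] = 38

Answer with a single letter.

Option A: A[0] 9->47, delta=38, new_sum=52+(38)=90
Option B: A[4] -4->-5, delta=-1, new_sum=52+(-1)=51
Option C: A[1] 35->-5, delta=-40, new_sum=52+(-40)=12
Option D: A[3] -6->38, delta=44, new_sum=52+(44)=96 <-- matches target

Answer: D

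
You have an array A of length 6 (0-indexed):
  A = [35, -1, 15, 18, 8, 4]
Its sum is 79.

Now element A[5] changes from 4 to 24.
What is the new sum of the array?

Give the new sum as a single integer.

Answer: 99

Derivation:
Old value at index 5: 4
New value at index 5: 24
Delta = 24 - 4 = 20
New sum = old_sum + delta = 79 + (20) = 99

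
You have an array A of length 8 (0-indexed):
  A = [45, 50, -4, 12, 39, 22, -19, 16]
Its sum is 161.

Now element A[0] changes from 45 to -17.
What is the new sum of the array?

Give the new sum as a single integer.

Old value at index 0: 45
New value at index 0: -17
Delta = -17 - 45 = -62
New sum = old_sum + delta = 161 + (-62) = 99

Answer: 99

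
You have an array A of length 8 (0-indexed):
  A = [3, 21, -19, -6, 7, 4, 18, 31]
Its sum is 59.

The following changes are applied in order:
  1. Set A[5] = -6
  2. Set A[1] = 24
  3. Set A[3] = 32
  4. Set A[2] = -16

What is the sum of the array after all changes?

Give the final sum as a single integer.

Answer: 93

Derivation:
Initial sum: 59
Change 1: A[5] 4 -> -6, delta = -10, sum = 49
Change 2: A[1] 21 -> 24, delta = 3, sum = 52
Change 3: A[3] -6 -> 32, delta = 38, sum = 90
Change 4: A[2] -19 -> -16, delta = 3, sum = 93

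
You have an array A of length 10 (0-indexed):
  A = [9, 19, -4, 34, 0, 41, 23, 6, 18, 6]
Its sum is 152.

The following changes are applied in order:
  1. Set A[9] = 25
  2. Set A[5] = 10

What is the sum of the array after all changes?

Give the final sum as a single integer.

Initial sum: 152
Change 1: A[9] 6 -> 25, delta = 19, sum = 171
Change 2: A[5] 41 -> 10, delta = -31, sum = 140

Answer: 140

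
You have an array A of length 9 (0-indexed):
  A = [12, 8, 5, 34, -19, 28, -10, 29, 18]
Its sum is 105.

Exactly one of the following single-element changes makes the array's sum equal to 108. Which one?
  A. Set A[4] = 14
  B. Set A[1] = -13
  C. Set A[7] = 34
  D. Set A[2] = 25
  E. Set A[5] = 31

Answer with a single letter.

Answer: E

Derivation:
Option A: A[4] -19->14, delta=33, new_sum=105+(33)=138
Option B: A[1] 8->-13, delta=-21, new_sum=105+(-21)=84
Option C: A[7] 29->34, delta=5, new_sum=105+(5)=110
Option D: A[2] 5->25, delta=20, new_sum=105+(20)=125
Option E: A[5] 28->31, delta=3, new_sum=105+(3)=108 <-- matches target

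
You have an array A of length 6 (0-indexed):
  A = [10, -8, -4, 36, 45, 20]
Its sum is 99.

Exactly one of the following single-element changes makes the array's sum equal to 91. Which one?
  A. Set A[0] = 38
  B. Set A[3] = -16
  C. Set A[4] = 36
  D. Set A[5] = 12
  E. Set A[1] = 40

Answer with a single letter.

Option A: A[0] 10->38, delta=28, new_sum=99+(28)=127
Option B: A[3] 36->-16, delta=-52, new_sum=99+(-52)=47
Option C: A[4] 45->36, delta=-9, new_sum=99+(-9)=90
Option D: A[5] 20->12, delta=-8, new_sum=99+(-8)=91 <-- matches target
Option E: A[1] -8->40, delta=48, new_sum=99+(48)=147

Answer: D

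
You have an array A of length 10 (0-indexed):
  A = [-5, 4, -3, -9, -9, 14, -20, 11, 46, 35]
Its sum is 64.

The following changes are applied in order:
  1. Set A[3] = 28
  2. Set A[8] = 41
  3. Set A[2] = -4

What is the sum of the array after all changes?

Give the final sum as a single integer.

Answer: 95

Derivation:
Initial sum: 64
Change 1: A[3] -9 -> 28, delta = 37, sum = 101
Change 2: A[8] 46 -> 41, delta = -5, sum = 96
Change 3: A[2] -3 -> -4, delta = -1, sum = 95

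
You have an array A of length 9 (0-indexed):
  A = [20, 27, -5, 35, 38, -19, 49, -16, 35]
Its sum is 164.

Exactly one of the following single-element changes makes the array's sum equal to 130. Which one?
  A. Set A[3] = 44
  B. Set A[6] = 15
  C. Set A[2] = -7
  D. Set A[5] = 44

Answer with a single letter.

Option A: A[3] 35->44, delta=9, new_sum=164+(9)=173
Option B: A[6] 49->15, delta=-34, new_sum=164+(-34)=130 <-- matches target
Option C: A[2] -5->-7, delta=-2, new_sum=164+(-2)=162
Option D: A[5] -19->44, delta=63, new_sum=164+(63)=227

Answer: B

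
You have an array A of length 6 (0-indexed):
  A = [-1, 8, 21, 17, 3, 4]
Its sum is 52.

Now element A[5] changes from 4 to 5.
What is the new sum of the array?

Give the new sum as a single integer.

Answer: 53

Derivation:
Old value at index 5: 4
New value at index 5: 5
Delta = 5 - 4 = 1
New sum = old_sum + delta = 52 + (1) = 53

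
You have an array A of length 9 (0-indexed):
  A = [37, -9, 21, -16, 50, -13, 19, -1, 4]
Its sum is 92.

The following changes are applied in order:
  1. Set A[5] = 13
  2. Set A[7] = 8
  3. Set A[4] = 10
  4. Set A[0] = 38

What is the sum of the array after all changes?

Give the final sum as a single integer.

Initial sum: 92
Change 1: A[5] -13 -> 13, delta = 26, sum = 118
Change 2: A[7] -1 -> 8, delta = 9, sum = 127
Change 3: A[4] 50 -> 10, delta = -40, sum = 87
Change 4: A[0] 37 -> 38, delta = 1, sum = 88

Answer: 88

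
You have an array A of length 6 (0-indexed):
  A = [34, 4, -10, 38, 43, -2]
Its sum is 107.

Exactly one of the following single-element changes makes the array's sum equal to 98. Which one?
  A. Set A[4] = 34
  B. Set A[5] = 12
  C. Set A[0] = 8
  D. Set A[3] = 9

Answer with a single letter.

Option A: A[4] 43->34, delta=-9, new_sum=107+(-9)=98 <-- matches target
Option B: A[5] -2->12, delta=14, new_sum=107+(14)=121
Option C: A[0] 34->8, delta=-26, new_sum=107+(-26)=81
Option D: A[3] 38->9, delta=-29, new_sum=107+(-29)=78

Answer: A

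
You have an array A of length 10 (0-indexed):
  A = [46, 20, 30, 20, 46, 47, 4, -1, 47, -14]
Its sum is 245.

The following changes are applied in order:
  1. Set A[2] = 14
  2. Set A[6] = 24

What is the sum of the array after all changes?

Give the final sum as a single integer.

Initial sum: 245
Change 1: A[2] 30 -> 14, delta = -16, sum = 229
Change 2: A[6] 4 -> 24, delta = 20, sum = 249

Answer: 249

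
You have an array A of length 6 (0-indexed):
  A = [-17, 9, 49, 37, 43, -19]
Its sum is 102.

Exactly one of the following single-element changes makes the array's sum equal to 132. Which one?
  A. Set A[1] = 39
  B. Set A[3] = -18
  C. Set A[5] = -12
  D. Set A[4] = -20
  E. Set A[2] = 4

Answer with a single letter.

Answer: A

Derivation:
Option A: A[1] 9->39, delta=30, new_sum=102+(30)=132 <-- matches target
Option B: A[3] 37->-18, delta=-55, new_sum=102+(-55)=47
Option C: A[5] -19->-12, delta=7, new_sum=102+(7)=109
Option D: A[4] 43->-20, delta=-63, new_sum=102+(-63)=39
Option E: A[2] 49->4, delta=-45, new_sum=102+(-45)=57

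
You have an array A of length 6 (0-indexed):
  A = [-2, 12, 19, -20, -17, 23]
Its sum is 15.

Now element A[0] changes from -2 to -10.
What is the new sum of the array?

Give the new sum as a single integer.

Old value at index 0: -2
New value at index 0: -10
Delta = -10 - -2 = -8
New sum = old_sum + delta = 15 + (-8) = 7

Answer: 7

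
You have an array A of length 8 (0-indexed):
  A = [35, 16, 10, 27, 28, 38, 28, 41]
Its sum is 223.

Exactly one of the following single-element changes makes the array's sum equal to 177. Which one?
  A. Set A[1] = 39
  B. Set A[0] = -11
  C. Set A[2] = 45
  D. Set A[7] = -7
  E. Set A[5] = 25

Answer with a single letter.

Answer: B

Derivation:
Option A: A[1] 16->39, delta=23, new_sum=223+(23)=246
Option B: A[0] 35->-11, delta=-46, new_sum=223+(-46)=177 <-- matches target
Option C: A[2] 10->45, delta=35, new_sum=223+(35)=258
Option D: A[7] 41->-7, delta=-48, new_sum=223+(-48)=175
Option E: A[5] 38->25, delta=-13, new_sum=223+(-13)=210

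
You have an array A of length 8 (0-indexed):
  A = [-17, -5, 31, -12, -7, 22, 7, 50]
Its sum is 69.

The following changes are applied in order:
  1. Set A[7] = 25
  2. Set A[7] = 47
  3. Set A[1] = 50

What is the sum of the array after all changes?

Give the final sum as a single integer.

Initial sum: 69
Change 1: A[7] 50 -> 25, delta = -25, sum = 44
Change 2: A[7] 25 -> 47, delta = 22, sum = 66
Change 3: A[1] -5 -> 50, delta = 55, sum = 121

Answer: 121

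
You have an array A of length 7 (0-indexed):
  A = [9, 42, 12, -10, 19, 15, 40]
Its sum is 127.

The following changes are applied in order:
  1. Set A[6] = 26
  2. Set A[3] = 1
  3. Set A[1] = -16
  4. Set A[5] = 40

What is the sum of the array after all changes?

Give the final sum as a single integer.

Answer: 91

Derivation:
Initial sum: 127
Change 1: A[6] 40 -> 26, delta = -14, sum = 113
Change 2: A[3] -10 -> 1, delta = 11, sum = 124
Change 3: A[1] 42 -> -16, delta = -58, sum = 66
Change 4: A[5] 15 -> 40, delta = 25, sum = 91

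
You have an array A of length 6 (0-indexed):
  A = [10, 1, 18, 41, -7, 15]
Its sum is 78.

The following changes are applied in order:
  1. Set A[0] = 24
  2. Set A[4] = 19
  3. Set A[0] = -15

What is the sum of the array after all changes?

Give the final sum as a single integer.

Initial sum: 78
Change 1: A[0] 10 -> 24, delta = 14, sum = 92
Change 2: A[4] -7 -> 19, delta = 26, sum = 118
Change 3: A[0] 24 -> -15, delta = -39, sum = 79

Answer: 79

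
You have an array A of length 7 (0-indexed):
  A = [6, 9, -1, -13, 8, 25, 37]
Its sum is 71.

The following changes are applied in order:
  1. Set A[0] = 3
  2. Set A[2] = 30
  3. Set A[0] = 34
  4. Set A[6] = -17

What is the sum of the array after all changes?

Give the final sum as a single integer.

Answer: 76

Derivation:
Initial sum: 71
Change 1: A[0] 6 -> 3, delta = -3, sum = 68
Change 2: A[2] -1 -> 30, delta = 31, sum = 99
Change 3: A[0] 3 -> 34, delta = 31, sum = 130
Change 4: A[6] 37 -> -17, delta = -54, sum = 76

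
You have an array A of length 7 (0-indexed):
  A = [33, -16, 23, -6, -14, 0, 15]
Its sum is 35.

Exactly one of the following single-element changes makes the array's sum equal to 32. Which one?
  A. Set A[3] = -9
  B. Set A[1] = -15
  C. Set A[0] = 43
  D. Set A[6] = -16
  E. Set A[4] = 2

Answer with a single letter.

Option A: A[3] -6->-9, delta=-3, new_sum=35+(-3)=32 <-- matches target
Option B: A[1] -16->-15, delta=1, new_sum=35+(1)=36
Option C: A[0] 33->43, delta=10, new_sum=35+(10)=45
Option D: A[6] 15->-16, delta=-31, new_sum=35+(-31)=4
Option E: A[4] -14->2, delta=16, new_sum=35+(16)=51

Answer: A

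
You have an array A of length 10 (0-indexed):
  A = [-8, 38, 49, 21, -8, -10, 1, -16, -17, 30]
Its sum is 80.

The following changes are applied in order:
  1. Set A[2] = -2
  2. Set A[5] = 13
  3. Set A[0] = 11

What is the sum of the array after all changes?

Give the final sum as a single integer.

Initial sum: 80
Change 1: A[2] 49 -> -2, delta = -51, sum = 29
Change 2: A[5] -10 -> 13, delta = 23, sum = 52
Change 3: A[0] -8 -> 11, delta = 19, sum = 71

Answer: 71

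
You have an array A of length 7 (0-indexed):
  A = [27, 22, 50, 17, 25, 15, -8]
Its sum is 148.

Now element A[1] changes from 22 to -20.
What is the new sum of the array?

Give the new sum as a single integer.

Old value at index 1: 22
New value at index 1: -20
Delta = -20 - 22 = -42
New sum = old_sum + delta = 148 + (-42) = 106

Answer: 106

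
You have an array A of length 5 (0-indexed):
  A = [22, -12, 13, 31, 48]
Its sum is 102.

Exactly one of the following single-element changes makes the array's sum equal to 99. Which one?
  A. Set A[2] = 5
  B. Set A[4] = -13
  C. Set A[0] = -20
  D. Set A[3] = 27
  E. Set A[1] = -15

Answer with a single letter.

Answer: E

Derivation:
Option A: A[2] 13->5, delta=-8, new_sum=102+(-8)=94
Option B: A[4] 48->-13, delta=-61, new_sum=102+(-61)=41
Option C: A[0] 22->-20, delta=-42, new_sum=102+(-42)=60
Option D: A[3] 31->27, delta=-4, new_sum=102+(-4)=98
Option E: A[1] -12->-15, delta=-3, new_sum=102+(-3)=99 <-- matches target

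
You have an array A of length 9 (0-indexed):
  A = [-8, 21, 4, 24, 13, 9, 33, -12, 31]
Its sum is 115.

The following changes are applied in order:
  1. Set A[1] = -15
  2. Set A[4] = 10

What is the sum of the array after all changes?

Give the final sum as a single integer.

Answer: 76

Derivation:
Initial sum: 115
Change 1: A[1] 21 -> -15, delta = -36, sum = 79
Change 2: A[4] 13 -> 10, delta = -3, sum = 76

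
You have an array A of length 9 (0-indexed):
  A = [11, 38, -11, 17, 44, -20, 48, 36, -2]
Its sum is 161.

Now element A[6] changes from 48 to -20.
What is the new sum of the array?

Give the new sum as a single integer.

Old value at index 6: 48
New value at index 6: -20
Delta = -20 - 48 = -68
New sum = old_sum + delta = 161 + (-68) = 93

Answer: 93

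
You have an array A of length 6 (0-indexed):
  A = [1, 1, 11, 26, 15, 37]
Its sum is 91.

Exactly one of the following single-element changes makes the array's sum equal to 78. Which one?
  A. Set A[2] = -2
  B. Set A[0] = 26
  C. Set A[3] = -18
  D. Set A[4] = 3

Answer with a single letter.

Answer: A

Derivation:
Option A: A[2] 11->-2, delta=-13, new_sum=91+(-13)=78 <-- matches target
Option B: A[0] 1->26, delta=25, new_sum=91+(25)=116
Option C: A[3] 26->-18, delta=-44, new_sum=91+(-44)=47
Option D: A[4] 15->3, delta=-12, new_sum=91+(-12)=79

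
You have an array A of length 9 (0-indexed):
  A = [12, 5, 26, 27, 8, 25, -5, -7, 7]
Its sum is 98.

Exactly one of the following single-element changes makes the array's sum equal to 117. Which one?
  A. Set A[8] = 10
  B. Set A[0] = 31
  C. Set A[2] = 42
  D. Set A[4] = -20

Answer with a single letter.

Answer: B

Derivation:
Option A: A[8] 7->10, delta=3, new_sum=98+(3)=101
Option B: A[0] 12->31, delta=19, new_sum=98+(19)=117 <-- matches target
Option C: A[2] 26->42, delta=16, new_sum=98+(16)=114
Option D: A[4] 8->-20, delta=-28, new_sum=98+(-28)=70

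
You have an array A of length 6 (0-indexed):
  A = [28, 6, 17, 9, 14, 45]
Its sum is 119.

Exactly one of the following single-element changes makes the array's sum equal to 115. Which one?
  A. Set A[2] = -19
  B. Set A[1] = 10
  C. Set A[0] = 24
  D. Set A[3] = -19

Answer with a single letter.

Option A: A[2] 17->-19, delta=-36, new_sum=119+(-36)=83
Option B: A[1] 6->10, delta=4, new_sum=119+(4)=123
Option C: A[0] 28->24, delta=-4, new_sum=119+(-4)=115 <-- matches target
Option D: A[3] 9->-19, delta=-28, new_sum=119+(-28)=91

Answer: C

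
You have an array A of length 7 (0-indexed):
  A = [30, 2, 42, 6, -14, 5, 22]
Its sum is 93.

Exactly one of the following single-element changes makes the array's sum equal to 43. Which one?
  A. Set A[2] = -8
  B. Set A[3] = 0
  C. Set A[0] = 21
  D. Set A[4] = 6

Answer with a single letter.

Option A: A[2] 42->-8, delta=-50, new_sum=93+(-50)=43 <-- matches target
Option B: A[3] 6->0, delta=-6, new_sum=93+(-6)=87
Option C: A[0] 30->21, delta=-9, new_sum=93+(-9)=84
Option D: A[4] -14->6, delta=20, new_sum=93+(20)=113

Answer: A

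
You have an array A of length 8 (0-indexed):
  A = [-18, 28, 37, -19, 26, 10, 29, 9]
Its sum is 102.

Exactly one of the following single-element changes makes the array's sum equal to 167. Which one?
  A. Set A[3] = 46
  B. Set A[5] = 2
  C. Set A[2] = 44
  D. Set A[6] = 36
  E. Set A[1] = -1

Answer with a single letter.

Option A: A[3] -19->46, delta=65, new_sum=102+(65)=167 <-- matches target
Option B: A[5] 10->2, delta=-8, new_sum=102+(-8)=94
Option C: A[2] 37->44, delta=7, new_sum=102+(7)=109
Option D: A[6] 29->36, delta=7, new_sum=102+(7)=109
Option E: A[1] 28->-1, delta=-29, new_sum=102+(-29)=73

Answer: A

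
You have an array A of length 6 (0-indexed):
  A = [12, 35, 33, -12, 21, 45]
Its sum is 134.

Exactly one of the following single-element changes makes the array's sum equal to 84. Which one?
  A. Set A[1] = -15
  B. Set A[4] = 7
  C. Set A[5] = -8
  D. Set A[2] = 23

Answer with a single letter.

Option A: A[1] 35->-15, delta=-50, new_sum=134+(-50)=84 <-- matches target
Option B: A[4] 21->7, delta=-14, new_sum=134+(-14)=120
Option C: A[5] 45->-8, delta=-53, new_sum=134+(-53)=81
Option D: A[2] 33->23, delta=-10, new_sum=134+(-10)=124

Answer: A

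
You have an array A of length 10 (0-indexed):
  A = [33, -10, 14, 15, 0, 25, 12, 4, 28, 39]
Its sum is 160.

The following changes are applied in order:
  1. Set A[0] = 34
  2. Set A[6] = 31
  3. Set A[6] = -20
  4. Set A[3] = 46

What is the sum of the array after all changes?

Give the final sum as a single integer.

Answer: 160

Derivation:
Initial sum: 160
Change 1: A[0] 33 -> 34, delta = 1, sum = 161
Change 2: A[6] 12 -> 31, delta = 19, sum = 180
Change 3: A[6] 31 -> -20, delta = -51, sum = 129
Change 4: A[3] 15 -> 46, delta = 31, sum = 160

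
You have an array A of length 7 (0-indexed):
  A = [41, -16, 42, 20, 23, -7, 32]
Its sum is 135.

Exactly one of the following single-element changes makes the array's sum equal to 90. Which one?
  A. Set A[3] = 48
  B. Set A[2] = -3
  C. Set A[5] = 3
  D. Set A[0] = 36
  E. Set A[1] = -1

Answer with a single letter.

Option A: A[3] 20->48, delta=28, new_sum=135+(28)=163
Option B: A[2] 42->-3, delta=-45, new_sum=135+(-45)=90 <-- matches target
Option C: A[5] -7->3, delta=10, new_sum=135+(10)=145
Option D: A[0] 41->36, delta=-5, new_sum=135+(-5)=130
Option E: A[1] -16->-1, delta=15, new_sum=135+(15)=150

Answer: B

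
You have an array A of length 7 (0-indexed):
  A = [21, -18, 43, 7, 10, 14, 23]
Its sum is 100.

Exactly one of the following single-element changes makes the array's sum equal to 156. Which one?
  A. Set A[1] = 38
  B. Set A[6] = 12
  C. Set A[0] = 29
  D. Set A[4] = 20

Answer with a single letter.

Option A: A[1] -18->38, delta=56, new_sum=100+(56)=156 <-- matches target
Option B: A[6] 23->12, delta=-11, new_sum=100+(-11)=89
Option C: A[0] 21->29, delta=8, new_sum=100+(8)=108
Option D: A[4] 10->20, delta=10, new_sum=100+(10)=110

Answer: A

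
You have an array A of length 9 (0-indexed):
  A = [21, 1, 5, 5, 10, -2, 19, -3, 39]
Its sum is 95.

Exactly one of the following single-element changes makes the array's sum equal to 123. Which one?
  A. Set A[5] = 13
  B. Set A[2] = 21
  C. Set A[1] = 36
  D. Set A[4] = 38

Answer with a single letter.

Answer: D

Derivation:
Option A: A[5] -2->13, delta=15, new_sum=95+(15)=110
Option B: A[2] 5->21, delta=16, new_sum=95+(16)=111
Option C: A[1] 1->36, delta=35, new_sum=95+(35)=130
Option D: A[4] 10->38, delta=28, new_sum=95+(28)=123 <-- matches target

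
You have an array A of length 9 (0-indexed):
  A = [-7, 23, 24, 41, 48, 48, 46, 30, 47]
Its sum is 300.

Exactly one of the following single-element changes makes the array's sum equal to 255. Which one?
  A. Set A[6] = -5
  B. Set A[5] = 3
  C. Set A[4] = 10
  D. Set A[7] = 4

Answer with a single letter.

Answer: B

Derivation:
Option A: A[6] 46->-5, delta=-51, new_sum=300+(-51)=249
Option B: A[5] 48->3, delta=-45, new_sum=300+(-45)=255 <-- matches target
Option C: A[4] 48->10, delta=-38, new_sum=300+(-38)=262
Option D: A[7] 30->4, delta=-26, new_sum=300+(-26)=274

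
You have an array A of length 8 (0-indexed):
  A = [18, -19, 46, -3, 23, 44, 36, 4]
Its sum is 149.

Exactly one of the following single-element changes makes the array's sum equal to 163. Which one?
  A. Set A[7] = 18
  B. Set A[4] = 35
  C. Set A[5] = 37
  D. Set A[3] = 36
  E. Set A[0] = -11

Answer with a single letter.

Option A: A[7] 4->18, delta=14, new_sum=149+(14)=163 <-- matches target
Option B: A[4] 23->35, delta=12, new_sum=149+(12)=161
Option C: A[5] 44->37, delta=-7, new_sum=149+(-7)=142
Option D: A[3] -3->36, delta=39, new_sum=149+(39)=188
Option E: A[0] 18->-11, delta=-29, new_sum=149+(-29)=120

Answer: A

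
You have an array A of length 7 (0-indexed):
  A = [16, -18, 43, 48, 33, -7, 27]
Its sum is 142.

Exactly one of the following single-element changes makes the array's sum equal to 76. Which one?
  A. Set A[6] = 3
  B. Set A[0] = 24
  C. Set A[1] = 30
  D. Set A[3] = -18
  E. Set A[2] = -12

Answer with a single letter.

Option A: A[6] 27->3, delta=-24, new_sum=142+(-24)=118
Option B: A[0] 16->24, delta=8, new_sum=142+(8)=150
Option C: A[1] -18->30, delta=48, new_sum=142+(48)=190
Option D: A[3] 48->-18, delta=-66, new_sum=142+(-66)=76 <-- matches target
Option E: A[2] 43->-12, delta=-55, new_sum=142+(-55)=87

Answer: D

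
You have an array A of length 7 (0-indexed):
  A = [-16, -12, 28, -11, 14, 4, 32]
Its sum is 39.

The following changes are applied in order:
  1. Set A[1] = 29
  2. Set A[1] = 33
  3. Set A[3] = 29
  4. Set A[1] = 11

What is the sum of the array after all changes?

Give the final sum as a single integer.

Initial sum: 39
Change 1: A[1] -12 -> 29, delta = 41, sum = 80
Change 2: A[1] 29 -> 33, delta = 4, sum = 84
Change 3: A[3] -11 -> 29, delta = 40, sum = 124
Change 4: A[1] 33 -> 11, delta = -22, sum = 102

Answer: 102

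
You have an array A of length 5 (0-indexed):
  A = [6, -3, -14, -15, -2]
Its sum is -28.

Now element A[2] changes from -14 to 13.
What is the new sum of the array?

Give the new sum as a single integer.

Old value at index 2: -14
New value at index 2: 13
Delta = 13 - -14 = 27
New sum = old_sum + delta = -28 + (27) = -1

Answer: -1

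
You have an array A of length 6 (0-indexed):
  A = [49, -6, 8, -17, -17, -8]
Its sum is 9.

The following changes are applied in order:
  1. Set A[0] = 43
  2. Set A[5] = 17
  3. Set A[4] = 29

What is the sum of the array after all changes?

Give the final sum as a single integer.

Answer: 74

Derivation:
Initial sum: 9
Change 1: A[0] 49 -> 43, delta = -6, sum = 3
Change 2: A[5] -8 -> 17, delta = 25, sum = 28
Change 3: A[4] -17 -> 29, delta = 46, sum = 74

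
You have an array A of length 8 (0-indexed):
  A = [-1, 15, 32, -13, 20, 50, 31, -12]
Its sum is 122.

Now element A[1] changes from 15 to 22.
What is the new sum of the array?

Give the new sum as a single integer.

Answer: 129

Derivation:
Old value at index 1: 15
New value at index 1: 22
Delta = 22 - 15 = 7
New sum = old_sum + delta = 122 + (7) = 129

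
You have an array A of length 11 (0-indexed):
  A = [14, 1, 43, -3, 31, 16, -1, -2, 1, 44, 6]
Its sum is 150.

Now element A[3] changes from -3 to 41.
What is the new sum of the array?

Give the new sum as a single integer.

Old value at index 3: -3
New value at index 3: 41
Delta = 41 - -3 = 44
New sum = old_sum + delta = 150 + (44) = 194

Answer: 194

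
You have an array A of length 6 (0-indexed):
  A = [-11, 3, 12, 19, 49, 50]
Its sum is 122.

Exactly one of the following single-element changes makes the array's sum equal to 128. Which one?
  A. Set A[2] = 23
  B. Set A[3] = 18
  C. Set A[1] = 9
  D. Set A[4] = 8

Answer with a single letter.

Answer: C

Derivation:
Option A: A[2] 12->23, delta=11, new_sum=122+(11)=133
Option B: A[3] 19->18, delta=-1, new_sum=122+(-1)=121
Option C: A[1] 3->9, delta=6, new_sum=122+(6)=128 <-- matches target
Option D: A[4] 49->8, delta=-41, new_sum=122+(-41)=81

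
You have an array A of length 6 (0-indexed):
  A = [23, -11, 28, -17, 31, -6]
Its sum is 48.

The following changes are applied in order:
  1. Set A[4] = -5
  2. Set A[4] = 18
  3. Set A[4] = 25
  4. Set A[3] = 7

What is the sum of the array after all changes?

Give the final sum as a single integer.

Initial sum: 48
Change 1: A[4] 31 -> -5, delta = -36, sum = 12
Change 2: A[4] -5 -> 18, delta = 23, sum = 35
Change 3: A[4] 18 -> 25, delta = 7, sum = 42
Change 4: A[3] -17 -> 7, delta = 24, sum = 66

Answer: 66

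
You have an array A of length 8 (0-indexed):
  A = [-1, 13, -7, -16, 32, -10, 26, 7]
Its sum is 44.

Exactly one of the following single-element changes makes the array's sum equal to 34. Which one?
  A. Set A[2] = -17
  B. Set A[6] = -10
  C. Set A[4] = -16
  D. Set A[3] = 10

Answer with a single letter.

Answer: A

Derivation:
Option A: A[2] -7->-17, delta=-10, new_sum=44+(-10)=34 <-- matches target
Option B: A[6] 26->-10, delta=-36, new_sum=44+(-36)=8
Option C: A[4] 32->-16, delta=-48, new_sum=44+(-48)=-4
Option D: A[3] -16->10, delta=26, new_sum=44+(26)=70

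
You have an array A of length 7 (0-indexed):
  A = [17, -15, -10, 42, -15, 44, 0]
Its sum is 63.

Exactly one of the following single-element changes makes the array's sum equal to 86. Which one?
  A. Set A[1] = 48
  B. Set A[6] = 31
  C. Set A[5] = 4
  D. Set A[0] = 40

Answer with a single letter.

Answer: D

Derivation:
Option A: A[1] -15->48, delta=63, new_sum=63+(63)=126
Option B: A[6] 0->31, delta=31, new_sum=63+(31)=94
Option C: A[5] 44->4, delta=-40, new_sum=63+(-40)=23
Option D: A[0] 17->40, delta=23, new_sum=63+(23)=86 <-- matches target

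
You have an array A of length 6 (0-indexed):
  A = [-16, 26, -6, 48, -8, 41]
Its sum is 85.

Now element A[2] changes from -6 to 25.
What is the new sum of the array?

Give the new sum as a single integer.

Answer: 116

Derivation:
Old value at index 2: -6
New value at index 2: 25
Delta = 25 - -6 = 31
New sum = old_sum + delta = 85 + (31) = 116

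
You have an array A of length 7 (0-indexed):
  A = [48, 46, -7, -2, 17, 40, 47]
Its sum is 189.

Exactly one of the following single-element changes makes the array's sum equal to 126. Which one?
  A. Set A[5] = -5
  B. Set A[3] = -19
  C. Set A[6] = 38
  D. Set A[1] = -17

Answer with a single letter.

Answer: D

Derivation:
Option A: A[5] 40->-5, delta=-45, new_sum=189+(-45)=144
Option B: A[3] -2->-19, delta=-17, new_sum=189+(-17)=172
Option C: A[6] 47->38, delta=-9, new_sum=189+(-9)=180
Option D: A[1] 46->-17, delta=-63, new_sum=189+(-63)=126 <-- matches target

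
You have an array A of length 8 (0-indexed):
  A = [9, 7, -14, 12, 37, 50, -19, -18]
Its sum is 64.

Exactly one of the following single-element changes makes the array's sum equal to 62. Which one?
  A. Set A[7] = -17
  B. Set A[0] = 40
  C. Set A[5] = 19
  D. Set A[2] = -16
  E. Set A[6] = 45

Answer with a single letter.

Answer: D

Derivation:
Option A: A[7] -18->-17, delta=1, new_sum=64+(1)=65
Option B: A[0] 9->40, delta=31, new_sum=64+(31)=95
Option C: A[5] 50->19, delta=-31, new_sum=64+(-31)=33
Option D: A[2] -14->-16, delta=-2, new_sum=64+(-2)=62 <-- matches target
Option E: A[6] -19->45, delta=64, new_sum=64+(64)=128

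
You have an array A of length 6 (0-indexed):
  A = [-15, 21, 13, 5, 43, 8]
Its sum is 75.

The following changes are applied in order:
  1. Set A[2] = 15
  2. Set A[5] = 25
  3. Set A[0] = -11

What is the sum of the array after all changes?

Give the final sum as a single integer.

Answer: 98

Derivation:
Initial sum: 75
Change 1: A[2] 13 -> 15, delta = 2, sum = 77
Change 2: A[5] 8 -> 25, delta = 17, sum = 94
Change 3: A[0] -15 -> -11, delta = 4, sum = 98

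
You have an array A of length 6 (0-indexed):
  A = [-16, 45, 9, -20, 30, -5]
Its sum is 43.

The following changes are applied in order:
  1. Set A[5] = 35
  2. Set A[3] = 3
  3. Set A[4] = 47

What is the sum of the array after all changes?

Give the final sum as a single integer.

Answer: 123

Derivation:
Initial sum: 43
Change 1: A[5] -5 -> 35, delta = 40, sum = 83
Change 2: A[3] -20 -> 3, delta = 23, sum = 106
Change 3: A[4] 30 -> 47, delta = 17, sum = 123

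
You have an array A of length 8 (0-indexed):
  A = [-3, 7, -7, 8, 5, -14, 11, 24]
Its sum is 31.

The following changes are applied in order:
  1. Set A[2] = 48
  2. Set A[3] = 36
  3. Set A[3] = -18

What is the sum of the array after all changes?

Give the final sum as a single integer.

Initial sum: 31
Change 1: A[2] -7 -> 48, delta = 55, sum = 86
Change 2: A[3] 8 -> 36, delta = 28, sum = 114
Change 3: A[3] 36 -> -18, delta = -54, sum = 60

Answer: 60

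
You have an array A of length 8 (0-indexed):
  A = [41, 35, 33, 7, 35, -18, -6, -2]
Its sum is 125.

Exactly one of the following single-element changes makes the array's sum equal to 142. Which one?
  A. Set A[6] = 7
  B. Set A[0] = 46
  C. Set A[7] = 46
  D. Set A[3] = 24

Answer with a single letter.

Option A: A[6] -6->7, delta=13, new_sum=125+(13)=138
Option B: A[0] 41->46, delta=5, new_sum=125+(5)=130
Option C: A[7] -2->46, delta=48, new_sum=125+(48)=173
Option D: A[3] 7->24, delta=17, new_sum=125+(17)=142 <-- matches target

Answer: D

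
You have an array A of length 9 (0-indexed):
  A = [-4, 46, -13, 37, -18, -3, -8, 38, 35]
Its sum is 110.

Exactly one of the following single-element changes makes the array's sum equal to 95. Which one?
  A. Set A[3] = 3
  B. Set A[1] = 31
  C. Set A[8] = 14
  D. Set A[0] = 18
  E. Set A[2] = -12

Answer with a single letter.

Answer: B

Derivation:
Option A: A[3] 37->3, delta=-34, new_sum=110+(-34)=76
Option B: A[1] 46->31, delta=-15, new_sum=110+(-15)=95 <-- matches target
Option C: A[8] 35->14, delta=-21, new_sum=110+(-21)=89
Option D: A[0] -4->18, delta=22, new_sum=110+(22)=132
Option E: A[2] -13->-12, delta=1, new_sum=110+(1)=111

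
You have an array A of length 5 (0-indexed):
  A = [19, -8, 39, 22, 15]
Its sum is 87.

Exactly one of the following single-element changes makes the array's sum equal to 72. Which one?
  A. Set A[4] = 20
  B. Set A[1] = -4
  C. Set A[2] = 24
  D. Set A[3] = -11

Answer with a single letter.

Option A: A[4] 15->20, delta=5, new_sum=87+(5)=92
Option B: A[1] -8->-4, delta=4, new_sum=87+(4)=91
Option C: A[2] 39->24, delta=-15, new_sum=87+(-15)=72 <-- matches target
Option D: A[3] 22->-11, delta=-33, new_sum=87+(-33)=54

Answer: C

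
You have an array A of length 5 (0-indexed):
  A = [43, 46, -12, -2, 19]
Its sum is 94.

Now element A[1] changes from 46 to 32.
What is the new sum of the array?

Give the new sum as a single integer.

Answer: 80

Derivation:
Old value at index 1: 46
New value at index 1: 32
Delta = 32 - 46 = -14
New sum = old_sum + delta = 94 + (-14) = 80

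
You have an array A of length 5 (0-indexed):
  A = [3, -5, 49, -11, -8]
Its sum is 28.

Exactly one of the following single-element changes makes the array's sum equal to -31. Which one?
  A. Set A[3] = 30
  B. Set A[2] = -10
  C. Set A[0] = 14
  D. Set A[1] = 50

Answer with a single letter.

Answer: B

Derivation:
Option A: A[3] -11->30, delta=41, new_sum=28+(41)=69
Option B: A[2] 49->-10, delta=-59, new_sum=28+(-59)=-31 <-- matches target
Option C: A[0] 3->14, delta=11, new_sum=28+(11)=39
Option D: A[1] -5->50, delta=55, new_sum=28+(55)=83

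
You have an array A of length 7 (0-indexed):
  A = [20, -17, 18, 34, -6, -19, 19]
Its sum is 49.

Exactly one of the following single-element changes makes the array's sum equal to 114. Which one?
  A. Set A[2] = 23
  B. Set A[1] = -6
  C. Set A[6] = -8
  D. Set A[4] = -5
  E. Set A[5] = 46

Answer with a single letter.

Option A: A[2] 18->23, delta=5, new_sum=49+(5)=54
Option B: A[1] -17->-6, delta=11, new_sum=49+(11)=60
Option C: A[6] 19->-8, delta=-27, new_sum=49+(-27)=22
Option D: A[4] -6->-5, delta=1, new_sum=49+(1)=50
Option E: A[5] -19->46, delta=65, new_sum=49+(65)=114 <-- matches target

Answer: E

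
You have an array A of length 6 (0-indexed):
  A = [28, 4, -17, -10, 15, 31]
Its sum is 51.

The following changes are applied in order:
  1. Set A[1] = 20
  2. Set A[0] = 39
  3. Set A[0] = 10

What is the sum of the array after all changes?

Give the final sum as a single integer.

Answer: 49

Derivation:
Initial sum: 51
Change 1: A[1] 4 -> 20, delta = 16, sum = 67
Change 2: A[0] 28 -> 39, delta = 11, sum = 78
Change 3: A[0] 39 -> 10, delta = -29, sum = 49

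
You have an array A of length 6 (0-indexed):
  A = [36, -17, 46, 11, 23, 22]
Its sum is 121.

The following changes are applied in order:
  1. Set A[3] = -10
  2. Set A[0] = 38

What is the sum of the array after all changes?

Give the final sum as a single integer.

Answer: 102

Derivation:
Initial sum: 121
Change 1: A[3] 11 -> -10, delta = -21, sum = 100
Change 2: A[0] 36 -> 38, delta = 2, sum = 102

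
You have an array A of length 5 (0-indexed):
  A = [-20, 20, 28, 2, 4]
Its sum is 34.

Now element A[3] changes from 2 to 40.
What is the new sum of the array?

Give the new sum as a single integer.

Answer: 72

Derivation:
Old value at index 3: 2
New value at index 3: 40
Delta = 40 - 2 = 38
New sum = old_sum + delta = 34 + (38) = 72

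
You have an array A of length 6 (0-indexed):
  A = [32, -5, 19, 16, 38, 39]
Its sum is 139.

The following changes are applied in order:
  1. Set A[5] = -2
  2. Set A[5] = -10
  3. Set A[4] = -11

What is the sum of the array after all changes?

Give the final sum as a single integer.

Initial sum: 139
Change 1: A[5] 39 -> -2, delta = -41, sum = 98
Change 2: A[5] -2 -> -10, delta = -8, sum = 90
Change 3: A[4] 38 -> -11, delta = -49, sum = 41

Answer: 41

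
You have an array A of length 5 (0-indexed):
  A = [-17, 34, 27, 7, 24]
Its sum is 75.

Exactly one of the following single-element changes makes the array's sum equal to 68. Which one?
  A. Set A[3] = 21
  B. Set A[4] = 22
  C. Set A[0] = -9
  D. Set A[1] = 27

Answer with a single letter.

Option A: A[3] 7->21, delta=14, new_sum=75+(14)=89
Option B: A[4] 24->22, delta=-2, new_sum=75+(-2)=73
Option C: A[0] -17->-9, delta=8, new_sum=75+(8)=83
Option D: A[1] 34->27, delta=-7, new_sum=75+(-7)=68 <-- matches target

Answer: D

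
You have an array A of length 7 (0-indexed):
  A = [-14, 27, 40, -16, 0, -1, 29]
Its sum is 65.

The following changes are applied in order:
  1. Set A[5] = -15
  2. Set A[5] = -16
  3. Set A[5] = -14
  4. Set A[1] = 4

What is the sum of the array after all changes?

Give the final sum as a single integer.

Answer: 29

Derivation:
Initial sum: 65
Change 1: A[5] -1 -> -15, delta = -14, sum = 51
Change 2: A[5] -15 -> -16, delta = -1, sum = 50
Change 3: A[5] -16 -> -14, delta = 2, sum = 52
Change 4: A[1] 27 -> 4, delta = -23, sum = 29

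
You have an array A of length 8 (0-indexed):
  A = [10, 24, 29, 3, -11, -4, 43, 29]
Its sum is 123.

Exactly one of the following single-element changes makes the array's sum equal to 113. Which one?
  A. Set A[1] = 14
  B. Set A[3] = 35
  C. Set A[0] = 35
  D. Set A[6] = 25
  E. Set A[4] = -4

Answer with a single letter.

Option A: A[1] 24->14, delta=-10, new_sum=123+(-10)=113 <-- matches target
Option B: A[3] 3->35, delta=32, new_sum=123+(32)=155
Option C: A[0] 10->35, delta=25, new_sum=123+(25)=148
Option D: A[6] 43->25, delta=-18, new_sum=123+(-18)=105
Option E: A[4] -11->-4, delta=7, new_sum=123+(7)=130

Answer: A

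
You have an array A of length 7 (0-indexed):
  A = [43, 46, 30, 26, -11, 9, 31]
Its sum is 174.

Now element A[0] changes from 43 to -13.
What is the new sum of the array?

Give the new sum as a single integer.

Answer: 118

Derivation:
Old value at index 0: 43
New value at index 0: -13
Delta = -13 - 43 = -56
New sum = old_sum + delta = 174 + (-56) = 118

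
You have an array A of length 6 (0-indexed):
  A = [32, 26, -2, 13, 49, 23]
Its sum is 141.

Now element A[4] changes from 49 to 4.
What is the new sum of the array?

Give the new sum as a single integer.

Answer: 96

Derivation:
Old value at index 4: 49
New value at index 4: 4
Delta = 4 - 49 = -45
New sum = old_sum + delta = 141 + (-45) = 96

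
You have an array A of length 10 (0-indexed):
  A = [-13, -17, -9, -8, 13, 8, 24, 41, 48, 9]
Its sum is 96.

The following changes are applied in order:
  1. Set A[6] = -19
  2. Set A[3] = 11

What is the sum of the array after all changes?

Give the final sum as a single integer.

Answer: 72

Derivation:
Initial sum: 96
Change 1: A[6] 24 -> -19, delta = -43, sum = 53
Change 2: A[3] -8 -> 11, delta = 19, sum = 72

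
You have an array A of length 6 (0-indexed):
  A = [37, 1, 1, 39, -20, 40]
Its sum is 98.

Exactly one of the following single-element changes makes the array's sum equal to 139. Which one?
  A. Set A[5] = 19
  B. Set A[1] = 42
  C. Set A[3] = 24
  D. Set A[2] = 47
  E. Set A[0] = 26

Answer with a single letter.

Option A: A[5] 40->19, delta=-21, new_sum=98+(-21)=77
Option B: A[1] 1->42, delta=41, new_sum=98+(41)=139 <-- matches target
Option C: A[3] 39->24, delta=-15, new_sum=98+(-15)=83
Option D: A[2] 1->47, delta=46, new_sum=98+(46)=144
Option E: A[0] 37->26, delta=-11, new_sum=98+(-11)=87

Answer: B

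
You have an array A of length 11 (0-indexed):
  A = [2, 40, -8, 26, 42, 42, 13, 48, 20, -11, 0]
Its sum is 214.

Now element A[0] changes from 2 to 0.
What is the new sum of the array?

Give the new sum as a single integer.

Old value at index 0: 2
New value at index 0: 0
Delta = 0 - 2 = -2
New sum = old_sum + delta = 214 + (-2) = 212

Answer: 212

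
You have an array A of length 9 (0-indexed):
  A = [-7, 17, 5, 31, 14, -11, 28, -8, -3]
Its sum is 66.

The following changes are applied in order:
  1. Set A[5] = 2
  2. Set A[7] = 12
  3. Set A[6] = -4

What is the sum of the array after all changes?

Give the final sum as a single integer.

Answer: 67

Derivation:
Initial sum: 66
Change 1: A[5] -11 -> 2, delta = 13, sum = 79
Change 2: A[7] -8 -> 12, delta = 20, sum = 99
Change 3: A[6] 28 -> -4, delta = -32, sum = 67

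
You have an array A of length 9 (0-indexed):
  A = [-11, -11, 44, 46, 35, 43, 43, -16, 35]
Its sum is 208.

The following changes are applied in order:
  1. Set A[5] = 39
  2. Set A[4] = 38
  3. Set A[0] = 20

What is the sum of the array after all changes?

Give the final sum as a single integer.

Initial sum: 208
Change 1: A[5] 43 -> 39, delta = -4, sum = 204
Change 2: A[4] 35 -> 38, delta = 3, sum = 207
Change 3: A[0] -11 -> 20, delta = 31, sum = 238

Answer: 238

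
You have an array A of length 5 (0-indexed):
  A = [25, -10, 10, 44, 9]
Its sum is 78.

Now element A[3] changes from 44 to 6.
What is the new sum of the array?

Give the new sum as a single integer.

Answer: 40

Derivation:
Old value at index 3: 44
New value at index 3: 6
Delta = 6 - 44 = -38
New sum = old_sum + delta = 78 + (-38) = 40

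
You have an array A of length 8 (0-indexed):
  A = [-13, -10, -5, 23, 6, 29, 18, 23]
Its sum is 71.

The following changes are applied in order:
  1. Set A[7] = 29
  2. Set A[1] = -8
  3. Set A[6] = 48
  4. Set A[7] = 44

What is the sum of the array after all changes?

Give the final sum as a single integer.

Answer: 124

Derivation:
Initial sum: 71
Change 1: A[7] 23 -> 29, delta = 6, sum = 77
Change 2: A[1] -10 -> -8, delta = 2, sum = 79
Change 3: A[6] 18 -> 48, delta = 30, sum = 109
Change 4: A[7] 29 -> 44, delta = 15, sum = 124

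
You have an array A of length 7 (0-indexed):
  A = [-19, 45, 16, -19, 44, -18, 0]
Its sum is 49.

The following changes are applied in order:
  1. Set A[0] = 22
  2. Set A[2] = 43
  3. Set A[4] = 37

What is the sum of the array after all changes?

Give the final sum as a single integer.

Initial sum: 49
Change 1: A[0] -19 -> 22, delta = 41, sum = 90
Change 2: A[2] 16 -> 43, delta = 27, sum = 117
Change 3: A[4] 44 -> 37, delta = -7, sum = 110

Answer: 110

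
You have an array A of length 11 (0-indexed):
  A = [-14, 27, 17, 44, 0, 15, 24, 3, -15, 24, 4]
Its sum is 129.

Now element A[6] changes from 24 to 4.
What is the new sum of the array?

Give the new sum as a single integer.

Old value at index 6: 24
New value at index 6: 4
Delta = 4 - 24 = -20
New sum = old_sum + delta = 129 + (-20) = 109

Answer: 109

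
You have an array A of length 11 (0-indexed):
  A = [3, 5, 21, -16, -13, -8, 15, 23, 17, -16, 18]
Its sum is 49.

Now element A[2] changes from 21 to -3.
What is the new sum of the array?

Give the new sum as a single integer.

Answer: 25

Derivation:
Old value at index 2: 21
New value at index 2: -3
Delta = -3 - 21 = -24
New sum = old_sum + delta = 49 + (-24) = 25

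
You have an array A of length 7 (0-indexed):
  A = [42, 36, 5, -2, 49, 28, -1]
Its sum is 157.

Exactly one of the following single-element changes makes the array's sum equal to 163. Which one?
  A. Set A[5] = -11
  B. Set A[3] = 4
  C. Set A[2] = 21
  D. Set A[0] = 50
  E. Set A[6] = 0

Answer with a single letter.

Option A: A[5] 28->-11, delta=-39, new_sum=157+(-39)=118
Option B: A[3] -2->4, delta=6, new_sum=157+(6)=163 <-- matches target
Option C: A[2] 5->21, delta=16, new_sum=157+(16)=173
Option D: A[0] 42->50, delta=8, new_sum=157+(8)=165
Option E: A[6] -1->0, delta=1, new_sum=157+(1)=158

Answer: B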